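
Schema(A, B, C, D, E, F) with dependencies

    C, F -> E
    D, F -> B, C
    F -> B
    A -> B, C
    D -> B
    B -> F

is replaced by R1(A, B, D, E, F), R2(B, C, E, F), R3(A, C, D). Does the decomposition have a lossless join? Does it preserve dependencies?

lossless and dependency-preserving

Lossless test (chase): Rows 1 and 3 agree on A; apply A→B, C and equate their B, C entries. Rows 1 and 3 agree on B; apply B→F and equate their F entries. Rows 1 and 3 agree on C, F; apply C, F→E and equate their E entries. Row 1 is now all distinguished symbols — the join is lossless.
Dependency preservation: D, F → B, C; A → B, C are not contained in any single fragment, but the restricted closure of each left-hand side across the fragments still reaches the right-hand side; the remaining FDs each lie inside some fragment. All dependencies are preserved.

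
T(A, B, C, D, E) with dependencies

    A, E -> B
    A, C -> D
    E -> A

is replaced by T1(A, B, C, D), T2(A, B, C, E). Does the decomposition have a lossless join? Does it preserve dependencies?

lossless and dependency-preserving

Lossless test: (A, B, C)⁺ = {A, B, C, D}, which contains all of one fragment — lossless.
Dependency preservation: every FD's attributes lie within a single fragment, so each can be enforced locally — preserved.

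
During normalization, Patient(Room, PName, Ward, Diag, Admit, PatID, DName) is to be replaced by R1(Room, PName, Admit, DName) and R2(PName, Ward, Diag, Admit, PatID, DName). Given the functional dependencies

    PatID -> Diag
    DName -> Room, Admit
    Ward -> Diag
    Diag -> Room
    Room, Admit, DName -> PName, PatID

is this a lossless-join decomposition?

Common attributes: R1 ∩ R2 = {PName, Admit, DName}.
Closure of {PName, Admit, DName}: DName → Room, Admit applies, adding Room; Room, Admit, DName → PName, PatID applies, adding PatID; PatID → Diag applies, adding Diag. So (PName, Admit, DName)⁺ = {Room, PName, Diag, Admit, PatID, DName}.
This closure contains every attribute of R1, so R1 ∩ R2 → R1. The join is lossless.

Yes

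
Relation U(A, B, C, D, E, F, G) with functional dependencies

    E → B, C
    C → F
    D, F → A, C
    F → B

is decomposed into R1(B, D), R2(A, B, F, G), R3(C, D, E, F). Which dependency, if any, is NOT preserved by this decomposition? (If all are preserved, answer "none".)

D, F → A, C

Check D, F → A, C: no single fragment contains all of {A, C, D, F}, and the restricted closure of {D, F} across the fragments never reaches {A, C}.
E → B, C is preserved.
C → F is preserved.
F → B is preserved.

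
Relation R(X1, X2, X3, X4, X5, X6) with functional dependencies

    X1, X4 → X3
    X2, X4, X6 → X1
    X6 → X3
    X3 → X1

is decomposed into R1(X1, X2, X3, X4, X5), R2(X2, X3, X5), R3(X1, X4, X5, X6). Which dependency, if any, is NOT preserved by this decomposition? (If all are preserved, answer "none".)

Check X6 → X3: no single fragment contains all of {X3, X6}, and the restricted closure of {X6} across the fragments never reaches {X3}.
X1, X4 → X3 is preserved.
X2, X4, X6 → X1 is preserved.
X3 → X1 is preserved.

X6 → X3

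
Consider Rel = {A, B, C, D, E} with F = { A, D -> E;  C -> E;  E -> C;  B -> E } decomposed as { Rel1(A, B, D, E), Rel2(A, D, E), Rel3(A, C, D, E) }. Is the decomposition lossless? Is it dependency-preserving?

Lossless test (chase): Rows 1 and 2 agree on E; apply E→C and equate their C entries. Rows 1 and 3 agree on E; apply E→C and equate their C entries. Row 1 is now all distinguished symbols — the join is lossless.
Dependency preservation: every FD's attributes lie within a single fragment, so each can be enforced locally — preserved.

lossless and dependency-preserving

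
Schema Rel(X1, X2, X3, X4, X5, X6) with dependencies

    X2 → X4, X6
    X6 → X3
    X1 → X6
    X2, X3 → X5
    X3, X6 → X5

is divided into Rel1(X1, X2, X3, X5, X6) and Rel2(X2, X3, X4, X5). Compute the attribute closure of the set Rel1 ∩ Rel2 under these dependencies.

Rel1 ∩ Rel2 = {X2, X3, X5}.
X2 → X4, X6 applies, adding X4, X6
Closure: {X2, X3, X4, X5, X6}.

X2, X3, X4, X5, X6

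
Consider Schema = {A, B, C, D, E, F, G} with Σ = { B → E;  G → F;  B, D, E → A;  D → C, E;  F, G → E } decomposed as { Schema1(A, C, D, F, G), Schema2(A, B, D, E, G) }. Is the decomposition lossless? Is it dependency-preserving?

lossless and dependency-preserving

Lossless test: (A, D, G)⁺ = {A, C, D, E, F, G}, which contains all of one fragment — lossless.
Dependency preservation: D → C, E; F, G → E are not contained in any single fragment, but the restricted closure of each left-hand side across the fragments still reaches the right-hand side; the remaining FDs each lie inside some fragment. All dependencies are preserved.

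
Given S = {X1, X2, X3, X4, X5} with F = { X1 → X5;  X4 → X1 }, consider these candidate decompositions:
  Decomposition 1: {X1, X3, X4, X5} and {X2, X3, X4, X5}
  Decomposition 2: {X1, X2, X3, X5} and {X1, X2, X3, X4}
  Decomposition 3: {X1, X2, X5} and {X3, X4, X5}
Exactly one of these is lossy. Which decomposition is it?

Decomposition 1: common = {X3, X4, X5}, closure = {X1, X3, X4, X5} → lossless.
Decomposition 2: common = {X1, X2, X3}, closure = {X1, X2, X3, X5} → lossless.
Decomposition 3: common = {X5}, closure = {X5} → lossy.

Decomposition 3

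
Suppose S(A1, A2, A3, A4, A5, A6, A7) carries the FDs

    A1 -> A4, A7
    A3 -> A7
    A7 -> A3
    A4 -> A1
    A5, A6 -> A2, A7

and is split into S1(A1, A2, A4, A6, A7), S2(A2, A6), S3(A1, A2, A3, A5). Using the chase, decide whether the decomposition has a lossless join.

No

Chase test. Columns are A1, A2, A3, A4, A5, A6, A7; row i has aⱼ where attribute j ∈ Si, else bᵢⱼ.
Initial tableau (one row per fragment):
  row 1: a1 a2 b13 a4 b15 a6 a7
  row 2: b21 a2 b23 b24 b25 a6 b27
  row 3: a1 a2 a3 b34 a5 b36 b37
Rows 1 and 3 agree on A1; apply A1→A4, A7 and equate their A4, A7 entries.
Rows 1 and 3 agree on A7; apply A7→A3 and equate their A3 entries.
No row becomes fully distinguished — the join is lossy.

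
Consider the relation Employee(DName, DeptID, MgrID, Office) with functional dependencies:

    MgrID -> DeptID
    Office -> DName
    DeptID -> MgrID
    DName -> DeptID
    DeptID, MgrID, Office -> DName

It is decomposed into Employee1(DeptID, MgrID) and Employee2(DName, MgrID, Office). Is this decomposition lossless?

Yes

Common attributes: Employee1 ∩ Employee2 = {MgrID}.
Closure of {MgrID}: MgrID → DeptID applies, adding DeptID. So (MgrID)⁺ = {DeptID, MgrID}.
This closure contains every attribute of Employee1, so Employee1 ∩ Employee2 → Employee1. The join is lossless.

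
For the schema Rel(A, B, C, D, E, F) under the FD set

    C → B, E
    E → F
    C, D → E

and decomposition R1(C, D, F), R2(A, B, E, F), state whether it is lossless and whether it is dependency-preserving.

Lossless test: (F)⁺ = {F}, which is a superkey of neither fragment — lossy.
Dependency preservation: the restricted closure of {C} across the fragments never reaches {B, E}, so C → B, E cannot be enforced without a join — not preserved.

lossy and not dependency-preserving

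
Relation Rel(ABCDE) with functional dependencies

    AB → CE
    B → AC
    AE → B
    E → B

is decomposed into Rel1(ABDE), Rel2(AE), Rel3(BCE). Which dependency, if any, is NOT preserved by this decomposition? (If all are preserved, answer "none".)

AB → CE: restricted closure across fragments reaches CE.
B → AC: restricted closure across fragments reaches AC.
AE → B lies within Rel1.
E → B lies within Rel1.
Every dependency is enforceable on the fragments, so the decomposition is dependency-preserving.

none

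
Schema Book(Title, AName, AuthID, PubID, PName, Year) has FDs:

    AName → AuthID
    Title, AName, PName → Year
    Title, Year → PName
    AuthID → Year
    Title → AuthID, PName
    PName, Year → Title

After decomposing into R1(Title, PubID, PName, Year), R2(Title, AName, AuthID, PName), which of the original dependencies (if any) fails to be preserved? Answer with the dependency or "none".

Check AuthID → Year: no single fragment contains all of {AuthID, Year}, and the restricted closure of {AuthID} across the fragments never reaches {Year}.
AName → AuthID is preserved.
Title, AName, PName → Year is preserved.
Title, Year → PName is preserved.
Title → AuthID, PName is preserved.
PName, Year → Title is preserved.

AuthID → Year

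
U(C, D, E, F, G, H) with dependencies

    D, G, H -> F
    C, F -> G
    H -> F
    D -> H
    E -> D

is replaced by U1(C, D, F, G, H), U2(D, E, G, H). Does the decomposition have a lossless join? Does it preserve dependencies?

lossy but dependency-preserving

Lossless test: (D, G, H)⁺ = {D, F, G, H}, which is a superkey of neither fragment — lossy.
Dependency preservation: every FD's attributes lie within a single fragment, so each can be enforced locally — preserved.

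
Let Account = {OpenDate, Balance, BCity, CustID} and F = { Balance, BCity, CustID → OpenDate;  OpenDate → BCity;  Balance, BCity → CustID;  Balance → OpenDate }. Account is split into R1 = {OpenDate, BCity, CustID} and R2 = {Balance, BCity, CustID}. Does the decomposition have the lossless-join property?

No

Common attributes: R1 ∩ R2 = {BCity, CustID}.
No dependency enlarges {BCity, CustID}, so (BCity, CustID)⁺ = {BCity, CustID}.
The closure contains neither all of R1 = {OpenDate, BCity, CustID} nor all of R2 = {Balance, BCity, CustID}, so the common attributes are not a superkey of either fragment. The join is lossy.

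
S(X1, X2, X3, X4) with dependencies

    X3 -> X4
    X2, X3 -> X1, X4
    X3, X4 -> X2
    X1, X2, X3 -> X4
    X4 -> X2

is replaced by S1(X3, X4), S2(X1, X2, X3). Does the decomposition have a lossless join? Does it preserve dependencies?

lossless but not dependency-preserving

Lossless test: (X3)⁺ = {X1, X2, X3, X4}, which contains all of one fragment — lossless.
Dependency preservation: the restricted closure of {X4} across the fragments never reaches {X2}, so X4 → X2 cannot be enforced without a join — not preserved.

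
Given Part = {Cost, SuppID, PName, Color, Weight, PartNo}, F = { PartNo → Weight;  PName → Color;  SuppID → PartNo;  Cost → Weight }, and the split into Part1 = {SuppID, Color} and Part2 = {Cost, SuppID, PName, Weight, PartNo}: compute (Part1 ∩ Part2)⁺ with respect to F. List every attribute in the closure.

Part1 ∩ Part2 = {SuppID}.
SuppID → PartNo applies, adding PartNo
PartNo → Weight applies, adding Weight
Closure: {SuppID, Weight, PartNo}.

SuppID, Weight, PartNo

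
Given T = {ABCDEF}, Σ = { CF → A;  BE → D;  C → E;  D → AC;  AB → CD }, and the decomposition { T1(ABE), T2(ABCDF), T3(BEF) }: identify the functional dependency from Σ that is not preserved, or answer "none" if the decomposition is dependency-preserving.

C → E

Check C → E: no single fragment contains all of {CE}, and the restricted closure of {C} across the fragments never reaches {E}.
CF → A is preserved.
BE → D is preserved.
D → AC is preserved.
AB → CD is preserved.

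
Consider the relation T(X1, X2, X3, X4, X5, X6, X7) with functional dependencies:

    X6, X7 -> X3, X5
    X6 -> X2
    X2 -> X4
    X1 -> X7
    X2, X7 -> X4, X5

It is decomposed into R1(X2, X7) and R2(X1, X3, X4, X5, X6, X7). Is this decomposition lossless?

No

Common attributes: R1 ∩ R2 = {X7}.
No dependency enlarges {X7}, so (X7)⁺ = {X7}.
The closure contains neither all of R1 = {X2, X7} nor all of R2 = {X1, X3, X4, X5, X6, X7}, so the common attributes are not a superkey of either fragment. The join is lossy.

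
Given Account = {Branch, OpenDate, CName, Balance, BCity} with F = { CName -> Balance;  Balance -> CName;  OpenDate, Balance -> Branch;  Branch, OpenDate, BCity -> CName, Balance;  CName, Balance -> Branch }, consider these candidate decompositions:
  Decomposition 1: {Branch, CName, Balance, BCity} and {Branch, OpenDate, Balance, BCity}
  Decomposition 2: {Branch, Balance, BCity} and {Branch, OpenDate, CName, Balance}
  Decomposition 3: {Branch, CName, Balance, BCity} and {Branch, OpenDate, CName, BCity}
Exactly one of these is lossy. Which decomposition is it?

Decomposition 2

Decomposition 1: common = {Branch, Balance, BCity}, closure = {Branch, CName, Balance, BCity} → lossless.
Decomposition 2: common = {Branch, Balance}, closure = {Branch, CName, Balance} → lossy.
Decomposition 3: common = {Branch, CName, BCity}, closure = {Branch, CName, Balance, BCity} → lossless.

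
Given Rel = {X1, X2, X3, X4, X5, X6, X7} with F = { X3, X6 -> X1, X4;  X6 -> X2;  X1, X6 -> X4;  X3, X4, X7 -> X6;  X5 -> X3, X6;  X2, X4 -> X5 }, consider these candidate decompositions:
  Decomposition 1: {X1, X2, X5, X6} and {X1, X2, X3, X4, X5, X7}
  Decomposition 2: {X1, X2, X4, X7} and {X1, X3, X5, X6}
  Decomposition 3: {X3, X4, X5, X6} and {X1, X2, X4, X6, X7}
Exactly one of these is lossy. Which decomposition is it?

Decomposition 2

Decomposition 1: common = {X1, X2, X5}, closure = {X1, X2, X3, X4, X5, X6} → lossless.
Decomposition 2: common = {X1}, closure = {X1} → lossy.
Decomposition 3: common = {X4, X6}, closure = {X1, X2, X3, X4, X5, X6} → lossless.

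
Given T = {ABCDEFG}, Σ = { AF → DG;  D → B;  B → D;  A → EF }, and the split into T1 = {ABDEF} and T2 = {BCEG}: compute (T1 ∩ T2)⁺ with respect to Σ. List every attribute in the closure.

BDE

T1 ∩ T2 = {BE}.
B → D applies, adding D
Closure: {BDE}.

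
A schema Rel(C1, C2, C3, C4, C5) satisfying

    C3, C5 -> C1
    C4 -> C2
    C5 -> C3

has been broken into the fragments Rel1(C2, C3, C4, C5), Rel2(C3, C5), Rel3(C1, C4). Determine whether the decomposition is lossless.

No

Chase test. Columns are C1, C2, C3, C4, C5; row i has aⱼ where attribute j ∈ Reli, else bᵢⱼ.
Initial tableau (one row per fragment):
  row 1: b11 a2 a3 a4 a5
  row 2: b21 b22 a3 b24 a5
  row 3: a1 b32 b33 a4 b35
Rows 1 and 2 agree on C3, C5; apply C3, C5→C1 and equate their C1 entries.
Rows 1 and 3 agree on C4; apply C4→C2 and equate their C2 entries.
No row becomes fully distinguished — the join is lossy.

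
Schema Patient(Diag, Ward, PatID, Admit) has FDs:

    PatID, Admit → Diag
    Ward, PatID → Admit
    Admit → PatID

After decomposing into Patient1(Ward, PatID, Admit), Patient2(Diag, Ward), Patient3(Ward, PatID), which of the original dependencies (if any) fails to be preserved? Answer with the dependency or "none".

PatID, Admit → Diag

Check PatID, Admit → Diag: no single fragment contains all of {Diag, PatID, Admit}, and the restricted closure of {PatID, Admit} across the fragments never reaches {Diag}.
Ward, PatID → Admit is preserved.
Admit → PatID is preserved.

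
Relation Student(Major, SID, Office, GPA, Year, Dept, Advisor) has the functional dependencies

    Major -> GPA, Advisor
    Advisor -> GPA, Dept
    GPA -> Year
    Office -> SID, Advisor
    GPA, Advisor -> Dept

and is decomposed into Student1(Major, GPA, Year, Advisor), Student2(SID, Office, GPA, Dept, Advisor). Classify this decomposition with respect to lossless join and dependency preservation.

lossy but dependency-preserving

Lossless test: (GPA, Advisor)⁺ = {GPA, Year, Dept, Advisor}, which is a superkey of neither fragment — lossy.
Dependency preservation: every FD's attributes lie within a single fragment, so each can be enforced locally — preserved.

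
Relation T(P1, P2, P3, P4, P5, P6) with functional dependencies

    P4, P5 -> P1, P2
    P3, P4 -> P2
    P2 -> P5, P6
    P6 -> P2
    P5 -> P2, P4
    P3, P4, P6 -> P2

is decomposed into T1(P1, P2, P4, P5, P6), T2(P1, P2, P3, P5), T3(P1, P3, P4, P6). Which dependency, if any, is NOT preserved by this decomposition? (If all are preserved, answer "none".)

none

P4, P5 → P1, P2 lies within T1.
P3, P4 → P2: restricted closure across fragments reaches P2.
P2 → P5, P6 lies within T1.
P6 → P2 lies within T1.
P5 → P2, P4 lies within T1.
P3, P4, P6 → P2: restricted closure across fragments reaches P2.
Every dependency is enforceable on the fragments, so the decomposition is dependency-preserving.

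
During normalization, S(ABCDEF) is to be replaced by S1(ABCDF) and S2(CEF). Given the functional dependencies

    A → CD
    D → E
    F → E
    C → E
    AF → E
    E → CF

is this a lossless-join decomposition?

Common attributes: S1 ∩ S2 = {CF}.
Closure of {CF}: F → E applies, adding E. So (CF)⁺ = {CEF}.
This closure contains every attribute of S2, so S1 ∩ S2 → S2. The join is lossless.

Yes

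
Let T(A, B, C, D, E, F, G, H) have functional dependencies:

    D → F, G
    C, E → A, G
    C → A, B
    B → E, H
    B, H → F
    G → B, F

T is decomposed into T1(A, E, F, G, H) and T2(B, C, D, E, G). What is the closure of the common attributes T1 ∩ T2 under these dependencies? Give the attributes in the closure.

B, E, F, G, H

T1 ∩ T2 = {E, G}.
G → B, F applies, adding B, F
B → E, H applies, adding H
Closure: {B, E, F, G, H}.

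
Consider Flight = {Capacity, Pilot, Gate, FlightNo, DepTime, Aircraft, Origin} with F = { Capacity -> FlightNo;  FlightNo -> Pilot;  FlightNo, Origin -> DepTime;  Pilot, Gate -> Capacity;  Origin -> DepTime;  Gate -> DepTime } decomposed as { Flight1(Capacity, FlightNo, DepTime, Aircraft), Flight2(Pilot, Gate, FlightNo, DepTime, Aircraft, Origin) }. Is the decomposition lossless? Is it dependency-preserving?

Lossless test: (FlightNo, DepTime, Aircraft)⁺ = {Pilot, FlightNo, DepTime, Aircraft}, which is a superkey of neither fragment — lossy.
Dependency preservation: the restricted closure of {Pilot, Gate} across the fragments never reaches {Capacity}, so Pilot, Gate → Capacity cannot be enforced without a join — not preserved.

lossy and not dependency-preserving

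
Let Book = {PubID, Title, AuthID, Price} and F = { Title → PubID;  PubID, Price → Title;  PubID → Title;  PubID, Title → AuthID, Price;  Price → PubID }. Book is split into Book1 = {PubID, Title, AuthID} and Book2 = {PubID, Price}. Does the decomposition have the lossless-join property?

Common attributes: Book1 ∩ Book2 = {PubID}.
Closure of {PubID}: PubID → Title applies, adding Title; PubID, Title → AuthID, Price applies, adding AuthID, Price. So (PubID)⁺ = {PubID, Title, AuthID, Price}.
This closure contains every attribute of Book1, so Book1 ∩ Book2 → Book1. The join is lossless.

Yes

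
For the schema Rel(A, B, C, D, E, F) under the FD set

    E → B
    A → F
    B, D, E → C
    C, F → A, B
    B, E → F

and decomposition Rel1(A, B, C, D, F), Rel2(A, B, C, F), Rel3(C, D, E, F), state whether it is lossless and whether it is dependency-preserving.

Lossless test (chase): Rows 1 and 3 agree on C, F; apply C, F→A, B and equate their A, B entries. Row 3 is now all distinguished symbols — the join is lossless.
Dependency preservation: the restricted closure of {E} across the fragments never reaches {B}, so E → B cannot be enforced without a join — not preserved.

lossless but not dependency-preserving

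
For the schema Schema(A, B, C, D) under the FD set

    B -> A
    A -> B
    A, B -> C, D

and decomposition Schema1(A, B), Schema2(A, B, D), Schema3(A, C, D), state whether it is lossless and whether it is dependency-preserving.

Lossless test (chase): Rows 1 and 3 agree on A; apply A→B and equate their B entries. Rows 1 and 2 agree on A, B; apply A, B→C, D and equate their C, D entries. Rows 1 and 3 agree on A, B; apply A, B→C, D and equate their C, D entries. Row 1 is now all distinguished symbols — the join is lossless.
Dependency preservation: A, B → C, D is not contained in any single fragment, but the restricted closure of its left-hand side across the fragments still reaches the right-hand side; the remaining FDs each lie inside some fragment. All dependencies are preserved.

lossless and dependency-preserving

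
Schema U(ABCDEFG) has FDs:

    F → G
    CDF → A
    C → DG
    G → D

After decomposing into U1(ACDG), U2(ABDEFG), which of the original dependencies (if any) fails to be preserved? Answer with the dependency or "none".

Check CDF → A: no single fragment contains all of {ACDF}, and the restricted closure of {CDF} across the fragments never reaches {A}.
F → G is preserved.
C → DG is preserved.
G → D is preserved.

CDF → A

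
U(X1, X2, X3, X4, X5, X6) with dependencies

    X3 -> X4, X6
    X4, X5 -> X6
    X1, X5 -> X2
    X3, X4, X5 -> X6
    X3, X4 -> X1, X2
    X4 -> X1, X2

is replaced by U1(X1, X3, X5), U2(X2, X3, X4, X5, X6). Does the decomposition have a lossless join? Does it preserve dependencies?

Lossless test: (X3, X5)⁺ = {X1, X2, X3, X4, X5, X6}, which contains all of one fragment — lossless.
Dependency preservation: the restricted closure of {X1, X5} across the fragments never reaches {X2}, so X1, X5 → X2 cannot be enforced without a join — not preserved.

lossless but not dependency-preserving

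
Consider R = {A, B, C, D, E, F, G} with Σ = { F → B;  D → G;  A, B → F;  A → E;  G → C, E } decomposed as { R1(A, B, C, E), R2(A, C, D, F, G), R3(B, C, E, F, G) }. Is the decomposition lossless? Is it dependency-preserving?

lossless but not dependency-preserving

Lossless test (chase): Rows 2 and 3 agree on F; apply F→B and equate their B entries. Rows 1 and 2 agree on A, B; apply A, B→F and equate their F entries. Rows 1 and 2 agree on A; apply A→E and equate their E entries. Row 2 is now all distinguished symbols — the join is lossless.
Dependency preservation: the restricted closure of {A, B} across the fragments never reaches {F}, so A, B → F cannot be enforced without a join — not preserved.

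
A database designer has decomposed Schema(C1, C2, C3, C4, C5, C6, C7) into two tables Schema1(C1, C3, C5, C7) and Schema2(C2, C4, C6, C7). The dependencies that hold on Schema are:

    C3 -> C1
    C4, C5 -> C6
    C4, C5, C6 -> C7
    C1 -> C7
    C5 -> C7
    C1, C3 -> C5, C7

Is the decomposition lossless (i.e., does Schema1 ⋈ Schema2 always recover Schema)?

Common attributes: Schema1 ∩ Schema2 = {C7}.
No dependency enlarges {C7}, so (C7)⁺ = {C7}.
The closure contains neither all of Schema1 = {C1, C3, C5, C7} nor all of Schema2 = {C2, C4, C6, C7}, so the common attributes are not a superkey of either fragment. The join is lossy.

No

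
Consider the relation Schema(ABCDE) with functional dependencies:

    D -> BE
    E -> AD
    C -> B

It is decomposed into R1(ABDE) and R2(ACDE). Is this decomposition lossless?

Yes

Common attributes: R1 ∩ R2 = {ADE}.
Closure of {ADE}: D → BE applies, adding B. So (ADE)⁺ = {ABDE}.
This closure contains every attribute of R1, so R1 ∩ R2 → R1. The join is lossless.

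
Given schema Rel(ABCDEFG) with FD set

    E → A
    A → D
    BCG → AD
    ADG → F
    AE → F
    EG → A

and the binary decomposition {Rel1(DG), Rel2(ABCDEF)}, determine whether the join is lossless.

No

Common attributes: Rel1 ∩ Rel2 = {D}.
No dependency enlarges {D}, so (D)⁺ = {D}.
The closure contains neither all of Rel1 = {DG} nor all of Rel2 = {ABCDEF}, so the common attributes are not a superkey of either fragment. The join is lossy.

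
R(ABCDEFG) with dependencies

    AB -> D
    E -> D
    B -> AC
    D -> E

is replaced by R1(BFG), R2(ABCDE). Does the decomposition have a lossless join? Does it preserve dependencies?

lossless and dependency-preserving

Lossless test: (B)⁺ = {ABCDE}, which contains all of one fragment — lossless.
Dependency preservation: every FD's attributes lie within a single fragment, so each can be enforced locally — preserved.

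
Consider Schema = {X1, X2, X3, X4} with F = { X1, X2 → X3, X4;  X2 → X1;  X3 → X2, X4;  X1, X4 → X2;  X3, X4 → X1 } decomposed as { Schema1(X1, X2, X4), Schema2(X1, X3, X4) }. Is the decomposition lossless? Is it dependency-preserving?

Lossless test: (X1, X4)⁺ = {X1, X2, X3, X4}, which contains all of one fragment — lossless.
Dependency preservation: X1, X2 → X3, X4; X3 → X2, X4 are not contained in any single fragment, but the restricted closure of each left-hand side across the fragments still reaches the right-hand side; the remaining FDs each lie inside some fragment. All dependencies are preserved.

lossless and dependency-preserving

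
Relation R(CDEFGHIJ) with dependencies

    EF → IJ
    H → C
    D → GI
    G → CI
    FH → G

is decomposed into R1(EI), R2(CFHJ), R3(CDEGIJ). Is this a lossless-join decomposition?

No

Chase test. Columns are CDEFGHIJ; row i has aⱼ where attribute j ∈ Ri, else bᵢⱼ.
Initial tableau (one row per fragment):
  row 1: b11 b12 a3 b14 b15 b16 a7 b18
  row 2: a1 b22 b23 a4 b25 a6 b27 a8
  row 3: a1 a2 a3 b34 a5 b36 a7 a8
No row becomes fully distinguished — the join is lossy.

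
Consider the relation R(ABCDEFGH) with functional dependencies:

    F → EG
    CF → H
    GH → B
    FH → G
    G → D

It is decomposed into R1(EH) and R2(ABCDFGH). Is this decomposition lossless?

Common attributes: R1 ∩ R2 = {H}.
No dependency enlarges {H}, so (H)⁺ = {H}.
The closure contains neither all of R1 = {EH} nor all of R2 = {ABCDFGH}, so the common attributes are not a superkey of either fragment. The join is lossy.

No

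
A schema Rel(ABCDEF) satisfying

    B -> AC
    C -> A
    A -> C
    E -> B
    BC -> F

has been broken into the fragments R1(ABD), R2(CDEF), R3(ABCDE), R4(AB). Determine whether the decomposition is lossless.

Chase test. Columns are ABCDEF; row i has aⱼ where attribute j ∈ Ri, else bᵢⱼ.
Initial tableau (one row per fragment):
  row 1: a1 a2 b13 a4 b15 b16
  row 2: b21 b22 a3 a4 a5 a6
  row 3: a1 a2 a3 a4 a5 b36
  row 4: a1 a2 b43 b44 b45 b46
Rows 1 and 3 agree on B; apply B→AC and equate their AC entries.
Rows 1 and 4 agree on B; apply B→AC and equate their AC entries.
Rows 1 and 2 agree on C; apply C→A and equate their A entries.
Rows 2 and 3 agree on E; apply E→B and equate their B entries.
Rows 1 and 2 agree on BC; apply BC→F and equate their F entries.
Rows 1 and 3 agree on BC; apply BC→F and equate their F entries.
Rows 1 and 4 agree on BC; apply BC→F and equate their F entries.
Row 2 is now all distinguished symbols — the join is lossless.

Yes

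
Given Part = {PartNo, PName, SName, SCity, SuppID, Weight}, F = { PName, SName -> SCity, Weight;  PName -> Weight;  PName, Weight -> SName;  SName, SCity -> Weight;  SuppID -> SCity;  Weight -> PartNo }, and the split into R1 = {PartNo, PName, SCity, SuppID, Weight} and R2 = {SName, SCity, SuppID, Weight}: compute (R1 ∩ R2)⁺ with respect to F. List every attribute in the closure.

PartNo, SCity, SuppID, Weight

R1 ∩ R2 = {SCity, SuppID, Weight}.
Weight → PartNo applies, adding PartNo
Closure: {PartNo, SCity, SuppID, Weight}.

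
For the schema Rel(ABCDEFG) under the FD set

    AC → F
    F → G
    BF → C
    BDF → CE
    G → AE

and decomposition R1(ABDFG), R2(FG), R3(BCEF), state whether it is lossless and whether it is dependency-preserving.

lossless but not dependency-preserving

Lossless test (chase): Rows 1 and 3 agree on F; apply F→G and equate their G entries. Rows 1 and 3 agree on BF; apply BF→C and equate their C entries. Rows 1 and 2 agree on G; apply G→AE and equate their AE entries. Rows 1 and 3 agree on G; apply G→AE and equate their AE entries. Row 1 is now all distinguished symbols — the join is lossless.
Dependency preservation: the restricted closure of {AC} across the fragments never reaches {F}, so AC → F cannot be enforced without a join — not preserved.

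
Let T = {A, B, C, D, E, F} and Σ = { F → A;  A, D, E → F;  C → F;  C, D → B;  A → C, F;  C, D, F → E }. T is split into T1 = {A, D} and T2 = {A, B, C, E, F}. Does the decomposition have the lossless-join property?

No

Common attributes: T1 ∩ T2 = {A}.
Closure of {A}: A → C, F applies, adding C, F. So (A)⁺ = {A, C, F}.
The closure contains neither all of T1 = {A, D} nor all of T2 = {A, B, C, E, F}, so the common attributes are not a superkey of either fragment. The join is lossy.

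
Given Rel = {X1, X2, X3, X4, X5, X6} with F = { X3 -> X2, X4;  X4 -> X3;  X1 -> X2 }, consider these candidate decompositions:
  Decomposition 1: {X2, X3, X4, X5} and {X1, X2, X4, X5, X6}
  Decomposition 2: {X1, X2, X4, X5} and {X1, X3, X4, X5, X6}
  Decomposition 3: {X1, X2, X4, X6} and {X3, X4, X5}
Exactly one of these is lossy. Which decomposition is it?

Decomposition 1: common = {X2, X4, X5}, closure = {X2, X3, X4, X5} → lossless.
Decomposition 2: common = {X1, X4, X5}, closure = {X1, X2, X3, X4, X5} → lossless.
Decomposition 3: common = {X4}, closure = {X2, X3, X4} → lossy.

Decomposition 3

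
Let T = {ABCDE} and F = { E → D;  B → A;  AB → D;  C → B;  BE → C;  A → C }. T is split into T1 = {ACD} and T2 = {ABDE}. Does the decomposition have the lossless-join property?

Yes

Common attributes: T1 ∩ T2 = {AD}.
Closure of {AD}: A → C applies, adding C; C → B applies, adding B. So (AD)⁺ = {ABCD}.
This closure contains every attribute of T1, so T1 ∩ T2 → T1. The join is lossless.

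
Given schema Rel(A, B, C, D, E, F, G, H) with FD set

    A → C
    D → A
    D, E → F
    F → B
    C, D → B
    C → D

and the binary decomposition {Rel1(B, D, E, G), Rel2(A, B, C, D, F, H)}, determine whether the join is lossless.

Common attributes: Rel1 ∩ Rel2 = {B, D}.
Closure of {B, D}: D → A applies, adding A; A → C applies, adding C. So (B, D)⁺ = {A, B, C, D}.
The closure contains neither all of Rel1 = {B, D, E, G} nor all of Rel2 = {A, B, C, D, F, H}, so the common attributes are not a superkey of either fragment. The join is lossy.

No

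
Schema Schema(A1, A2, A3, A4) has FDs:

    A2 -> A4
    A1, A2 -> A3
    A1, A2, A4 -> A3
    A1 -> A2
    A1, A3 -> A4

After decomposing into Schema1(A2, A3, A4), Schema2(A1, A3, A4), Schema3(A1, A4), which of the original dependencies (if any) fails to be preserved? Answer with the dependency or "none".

Check A1 → A2: no single fragment contains all of {A1, A2}, and the restricted closure of {A1} across the fragments never reaches {A2}.
A2 → A4 is preserved.
A1, A2 → A3 is preserved.
A1, A2, A4 → A3 is preserved.
A1, A3 → A4 is preserved.

A1 -> A2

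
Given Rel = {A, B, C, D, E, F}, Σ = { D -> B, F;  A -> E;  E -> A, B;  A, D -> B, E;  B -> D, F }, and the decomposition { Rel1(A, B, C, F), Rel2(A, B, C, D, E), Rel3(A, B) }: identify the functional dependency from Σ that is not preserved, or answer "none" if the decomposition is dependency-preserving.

none

D → B, F: restricted closure across fragments reaches B, F.
A → E lies within Rel2.
E → A, B lies within Rel2.
A, D → B, E lies within Rel2.
B → D, F: restricted closure across fragments reaches D, F.
Every dependency is enforceable on the fragments, so the decomposition is dependency-preserving.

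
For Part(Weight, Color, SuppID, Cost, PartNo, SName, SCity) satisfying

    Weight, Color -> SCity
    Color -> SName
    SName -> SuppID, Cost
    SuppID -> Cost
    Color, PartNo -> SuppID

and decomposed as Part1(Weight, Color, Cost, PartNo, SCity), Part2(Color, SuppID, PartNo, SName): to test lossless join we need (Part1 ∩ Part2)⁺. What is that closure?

Color, SuppID, Cost, PartNo, SName

Part1 ∩ Part2 = {Color, PartNo}.
Color → SName applies, adding SName
SName → SuppID, Cost applies, adding SuppID, Cost
Closure: {Color, SuppID, Cost, PartNo, SName}.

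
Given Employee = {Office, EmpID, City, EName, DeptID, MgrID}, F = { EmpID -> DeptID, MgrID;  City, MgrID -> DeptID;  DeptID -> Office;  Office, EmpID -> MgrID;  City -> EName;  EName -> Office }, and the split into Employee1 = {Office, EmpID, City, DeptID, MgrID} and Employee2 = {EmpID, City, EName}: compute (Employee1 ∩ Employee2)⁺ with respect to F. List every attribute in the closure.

Employee1 ∩ Employee2 = {EmpID, City}.
EmpID → DeptID, MgrID applies, adding DeptID, MgrID
DeptID → Office applies, adding Office
City → EName applies, adding EName
Closure: {Office, EmpID, City, EName, DeptID, MgrID}.

Office, EmpID, City, EName, DeptID, MgrID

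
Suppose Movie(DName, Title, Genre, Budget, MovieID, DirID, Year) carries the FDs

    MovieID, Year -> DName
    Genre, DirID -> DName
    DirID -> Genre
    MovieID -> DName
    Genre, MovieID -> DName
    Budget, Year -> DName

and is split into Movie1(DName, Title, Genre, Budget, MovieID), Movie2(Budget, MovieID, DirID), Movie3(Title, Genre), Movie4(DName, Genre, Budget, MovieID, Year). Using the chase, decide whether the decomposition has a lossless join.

No

Chase test. Columns are DName, Title, Genre, Budget, MovieID, DirID, Year; row i has aⱼ where attribute j ∈ Moviei, else bᵢⱼ.
Initial tableau (one row per fragment):
  row 1: a1 a2 a3 a4 a5 b16 b17
  row 2: b21 b22 b23 a4 a5 a6 b27
  row 3: b31 a2 a3 b34 b35 b36 b37
  row 4: a1 b42 a3 a4 a5 b46 a7
Rows 1 and 2 agree on MovieID; apply MovieID→DName and equate their DName entries.
No row becomes fully distinguished — the join is lossy.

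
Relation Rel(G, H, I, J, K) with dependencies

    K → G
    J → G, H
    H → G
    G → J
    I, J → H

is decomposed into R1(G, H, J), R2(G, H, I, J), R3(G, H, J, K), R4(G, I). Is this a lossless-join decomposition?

No

Chase test. Columns are G, H, I, J, K; row i has aⱼ where attribute j ∈ Ri, else bᵢⱼ.
Initial tableau (one row per fragment):
  row 1: a1 a2 b13 a4 b15
  row 2: a1 a2 a3 a4 b25
  row 3: a1 a2 b33 a4 a5
  row 4: a1 b42 a3 b44 b45
Rows 1 and 4 agree on G; apply G→J and equate their J entries.
Rows 2 and 4 agree on I, J; apply I, J→H and equate their H entries.
No row becomes fully distinguished — the join is lossy.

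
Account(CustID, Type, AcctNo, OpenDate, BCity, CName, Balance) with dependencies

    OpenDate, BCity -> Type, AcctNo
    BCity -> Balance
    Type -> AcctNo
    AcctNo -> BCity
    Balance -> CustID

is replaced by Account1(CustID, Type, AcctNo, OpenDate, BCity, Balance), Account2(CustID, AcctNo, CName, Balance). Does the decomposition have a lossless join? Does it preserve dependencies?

Lossless test: (CustID, AcctNo, Balance)⁺ = {CustID, AcctNo, BCity, Balance}, which is a superkey of neither fragment — lossy.
Dependency preservation: every FD's attributes lie within a single fragment, so each can be enforced locally — preserved.

lossy but dependency-preserving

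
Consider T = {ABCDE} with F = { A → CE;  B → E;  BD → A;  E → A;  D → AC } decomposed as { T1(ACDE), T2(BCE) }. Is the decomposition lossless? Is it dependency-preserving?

Lossless test: (CE)⁺ = {ACE}, which is a superkey of neither fragment — lossy.
Dependency preservation: BD → A is not contained in any single fragment, but the restricted closure of its left-hand side across the fragments still reaches the right-hand side; the remaining FDs each lie inside some fragment. All dependencies are preserved.

lossy but dependency-preserving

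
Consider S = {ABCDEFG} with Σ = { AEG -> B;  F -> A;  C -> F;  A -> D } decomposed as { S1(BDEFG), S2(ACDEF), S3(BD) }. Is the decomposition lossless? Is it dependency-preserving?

Lossless test (chase): Rows 1 and 2 agree on F; apply F→A and equate their A entries. No row becomes fully distinguished — the join is lossy.
Dependency preservation: the restricted closure of {AEG} across the fragments never reaches {B}, so AEG → B cannot be enforced without a join — not preserved.

lossy and not dependency-preserving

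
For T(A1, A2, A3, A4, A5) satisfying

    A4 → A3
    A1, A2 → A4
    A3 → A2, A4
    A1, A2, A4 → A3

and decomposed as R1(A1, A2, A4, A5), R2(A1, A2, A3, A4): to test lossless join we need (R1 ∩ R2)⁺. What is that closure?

A1, A2, A3, A4

R1 ∩ R2 = {A1, A2, A4}.
A4 → A3 applies, adding A3
Closure: {A1, A2, A3, A4}.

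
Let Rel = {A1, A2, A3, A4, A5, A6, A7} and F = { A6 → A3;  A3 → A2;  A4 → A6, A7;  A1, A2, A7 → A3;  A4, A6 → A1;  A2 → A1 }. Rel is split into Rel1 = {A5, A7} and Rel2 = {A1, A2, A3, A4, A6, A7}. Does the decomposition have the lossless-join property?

No

Common attributes: Rel1 ∩ Rel2 = {A7}.
No dependency enlarges {A7}, so (A7)⁺ = {A7}.
The closure contains neither all of Rel1 = {A5, A7} nor all of Rel2 = {A1, A2, A3, A4, A6, A7}, so the common attributes are not a superkey of either fragment. The join is lossy.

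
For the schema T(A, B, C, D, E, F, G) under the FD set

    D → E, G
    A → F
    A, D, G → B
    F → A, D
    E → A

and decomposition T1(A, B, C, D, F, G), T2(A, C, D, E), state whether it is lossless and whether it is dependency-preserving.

lossless and dependency-preserving

Lossless test: (A, C, D)⁺ = {A, B, C, D, E, F, G}, which contains all of one fragment — lossless.
Dependency preservation: D → E, G is not contained in any single fragment, but the restricted closure of its left-hand side across the fragments still reaches the right-hand side; the remaining FDs each lie inside some fragment. All dependencies are preserved.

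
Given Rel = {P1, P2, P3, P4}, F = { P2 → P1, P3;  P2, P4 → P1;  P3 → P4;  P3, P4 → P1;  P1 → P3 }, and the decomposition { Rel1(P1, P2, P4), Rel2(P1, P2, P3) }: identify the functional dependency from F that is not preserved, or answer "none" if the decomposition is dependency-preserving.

P2 → P1, P3 lies within Rel2.
P2, P4 → P1 lies within Rel1.
P3 → P4: restricted closure across fragments reaches P4.
P3, P4 → P1: restricted closure across fragments reaches P1.
P1 → P3 lies within Rel2.
Every dependency is enforceable on the fragments, so the decomposition is dependency-preserving.

none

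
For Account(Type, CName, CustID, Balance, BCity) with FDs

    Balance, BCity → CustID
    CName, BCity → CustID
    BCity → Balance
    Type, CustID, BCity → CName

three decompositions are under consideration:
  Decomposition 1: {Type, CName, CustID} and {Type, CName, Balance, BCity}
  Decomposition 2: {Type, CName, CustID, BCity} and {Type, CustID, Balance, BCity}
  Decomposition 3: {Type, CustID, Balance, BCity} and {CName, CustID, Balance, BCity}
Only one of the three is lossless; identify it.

Decomposition 1: common = {Type, CName}, closure = {Type, CName} → lossy.
Decomposition 2: common = {Type, CustID, BCity}, closure = {Type, CName, CustID, Balance, BCity} → lossless.
Decomposition 3: common = {CustID, Balance, BCity}, closure = {CustID, Balance, BCity} → lossy.

Decomposition 2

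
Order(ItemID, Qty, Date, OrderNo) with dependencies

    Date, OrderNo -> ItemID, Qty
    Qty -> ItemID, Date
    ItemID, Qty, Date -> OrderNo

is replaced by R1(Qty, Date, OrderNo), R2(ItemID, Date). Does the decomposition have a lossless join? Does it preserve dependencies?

Lossless test: (Date)⁺ = {Date}, which is a superkey of neither fragment — lossy.
Dependency preservation: the restricted closure of {Date, OrderNo} across the fragments never reaches {ItemID, Qty}, so Date, OrderNo → ItemID, Qty cannot be enforced without a join — not preserved.

lossy and not dependency-preserving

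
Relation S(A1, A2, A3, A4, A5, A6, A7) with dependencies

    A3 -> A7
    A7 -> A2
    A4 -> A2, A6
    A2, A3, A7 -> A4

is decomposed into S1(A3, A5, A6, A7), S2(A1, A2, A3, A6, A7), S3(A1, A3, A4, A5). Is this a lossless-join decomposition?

Chase test. Columns are A1, A2, A3, A4, A5, A6, A7; row i has aⱼ where attribute j ∈ Si, else bᵢⱼ.
Initial tableau (one row per fragment):
  row 1: b11 b12 a3 b14 a5 a6 a7
  row 2: a1 a2 a3 b24 b25 a6 a7
  row 3: a1 b32 a3 a4 a5 b36 b37
Rows 1 and 3 agree on A3; apply A3→A7 and equate their A7 entries.
Rows 1 and 2 agree on A7; apply A7→A2 and equate their A2 entries.
Rows 1 and 3 agree on A7; apply A7→A2 and equate their A2 entries.
Rows 1 and 2 agree on A2, A3, A7; apply A2, A3, A7→A4 and equate their A4 entries.
Rows 1 and 3 agree on A2, A3, A7; apply A2, A3, A7→A4 and equate their A4 entries.
Rows 1 and 3 agree on A4; apply A4→A2, A6 and equate their A2, A6 entries.
Row 3 is now all distinguished symbols — the join is lossless.

Yes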